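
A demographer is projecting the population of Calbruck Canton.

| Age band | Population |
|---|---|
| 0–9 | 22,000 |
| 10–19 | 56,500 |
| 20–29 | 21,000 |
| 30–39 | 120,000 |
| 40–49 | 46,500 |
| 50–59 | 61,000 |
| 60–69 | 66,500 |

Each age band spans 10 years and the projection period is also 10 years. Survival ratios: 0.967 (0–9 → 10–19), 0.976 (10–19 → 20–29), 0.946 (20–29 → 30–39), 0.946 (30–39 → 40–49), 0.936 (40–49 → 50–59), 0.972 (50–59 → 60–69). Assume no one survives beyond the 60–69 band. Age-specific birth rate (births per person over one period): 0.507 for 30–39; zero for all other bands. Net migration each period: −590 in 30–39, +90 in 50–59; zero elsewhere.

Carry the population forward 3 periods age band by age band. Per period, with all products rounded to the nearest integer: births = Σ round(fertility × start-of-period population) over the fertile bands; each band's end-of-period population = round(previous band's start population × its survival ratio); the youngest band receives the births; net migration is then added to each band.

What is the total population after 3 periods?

281387

Let band 1 be 0–9 through band 7 = 60–69.
[period 1]
Births: 120000 × 0.507 = 60840
Band 2: 22000 × 0.967 = 21274
Band 3: 56500 × 0.976 = 55144
Band 4: 21000 × 0.946 = 19866
Band 5: 120000 × 0.946 = 113520
Band 6: 46500 × 0.936 = 43524
Band 7: 61000 × 0.972 = 59292
Net migration: Band 4 − 590 → 19276; Band 6 + 90 → 43614
Giving 60840 / 21274 / 55144 / 19276 / 113520 / 43614 / 59292.
[period 2]
Births: 19276 × 0.507 = 9773
Band 2: 60840 × 0.967 = 58832
Band 3: 21274 × 0.976 = 20763
Band 4: 55144 × 0.946 = 52166
Band 5: 19276 × 0.946 = 18235
Band 6: 113520 × 0.936 = 106255
Band 7: 43614 × 0.972 = 42393
Net migration: Band 4 − 590 → 51576; Band 6 + 90 → 106345
Giving 9773 / 58832 / 20763 / 51576 / 18235 / 106345 / 42393.
[period 3]
Births: 51576 × 0.507 = 26149
Band 2: 9773 × 0.967 = 9450
Band 3: 58832 × 0.976 = 57420
Band 4: 20763 × 0.946 = 19642
Band 5: 51576 × 0.946 = 48791
Band 6: 18235 × 0.936 = 17068
Band 7: 106345 × 0.972 = 103367
Net migration: Band 4 − 590 → 19052; Band 6 + 90 → 17158
Giving 26149 / 9450 / 57420 / 19052 / 48791 / 17158 / 103367.
Total after period 3: 26149 + 9450 + 57420 + 19052 + 48791 + 17158 + 103367 = 281387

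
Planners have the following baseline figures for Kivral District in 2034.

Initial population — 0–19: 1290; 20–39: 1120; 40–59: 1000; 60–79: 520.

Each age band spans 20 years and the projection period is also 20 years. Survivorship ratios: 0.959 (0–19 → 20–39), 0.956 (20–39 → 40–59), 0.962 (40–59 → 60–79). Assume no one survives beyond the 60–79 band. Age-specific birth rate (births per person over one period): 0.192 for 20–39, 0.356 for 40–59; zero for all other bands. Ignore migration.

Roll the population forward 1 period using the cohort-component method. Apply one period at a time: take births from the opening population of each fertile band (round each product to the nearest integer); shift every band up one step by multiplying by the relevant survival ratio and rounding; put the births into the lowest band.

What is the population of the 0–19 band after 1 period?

571

(Groups numbered youngest = 1 to oldest = 4.)
— Period 1 —
Births: 1120 × 0.192 = 215  |  1000 × 0.356 = 356 — total 571
Group 2: 1290 × 0.959 = 1237
Group 3: 1120 × 0.956 = 1071
Group 4: 1000 × 0.962 = 962
End of period: [571, 1237, 1071, 962]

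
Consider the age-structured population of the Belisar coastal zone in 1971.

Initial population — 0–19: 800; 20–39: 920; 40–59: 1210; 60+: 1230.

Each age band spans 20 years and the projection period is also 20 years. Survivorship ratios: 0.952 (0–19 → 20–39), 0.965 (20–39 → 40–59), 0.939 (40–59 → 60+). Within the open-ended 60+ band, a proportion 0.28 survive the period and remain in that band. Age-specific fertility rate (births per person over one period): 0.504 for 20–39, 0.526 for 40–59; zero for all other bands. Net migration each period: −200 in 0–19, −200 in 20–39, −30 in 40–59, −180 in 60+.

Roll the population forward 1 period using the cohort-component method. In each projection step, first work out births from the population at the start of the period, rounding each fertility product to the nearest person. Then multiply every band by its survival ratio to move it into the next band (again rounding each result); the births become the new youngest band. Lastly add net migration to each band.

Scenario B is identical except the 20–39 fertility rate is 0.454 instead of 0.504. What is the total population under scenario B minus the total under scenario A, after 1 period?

-46

Period 1:
Births: 920 × 0.504 = 464 ; 1210 × 0.526 = 636 — total 1100
20–39: 800 × 0.952 = 762
40–59: 920 × 0.965 = 888
60+: 1210 × 0.939 + 1230 × 0.28 = 1136 + 344 = 1480
Net migration: 0–19 − 200 → 900; 20–39 − 200 → 562; 40–59 − 30 → 858; 60+ − 180 → 1300
Population now: 0–19=900, 20–39=562, 40–59=858, 60+=1300
Scenario A total after 1 period: 3620
Scenario B projection —
Period 1:
Births: 920 × 0.454 = 418 ; 1210 × 0.526 = 636 — total 1054
20–39: 800 × 0.952 = 762
40–59: 920 × 0.965 = 888
60+: 1210 × 0.939 + 1230 × 0.28 = 1136 + 344 = 1480
Net migration: 0–19 − 200 → 854; 20–39 − 200 → 562; 40–59 − 30 → 858; 60+ − 180 → 1300
Population now: 0–19=854, 20–39=562, 40–59=858, 60+=1300
Scenario B total after 1 period: 3574
Difference B − A = 3574 − 3620 = -46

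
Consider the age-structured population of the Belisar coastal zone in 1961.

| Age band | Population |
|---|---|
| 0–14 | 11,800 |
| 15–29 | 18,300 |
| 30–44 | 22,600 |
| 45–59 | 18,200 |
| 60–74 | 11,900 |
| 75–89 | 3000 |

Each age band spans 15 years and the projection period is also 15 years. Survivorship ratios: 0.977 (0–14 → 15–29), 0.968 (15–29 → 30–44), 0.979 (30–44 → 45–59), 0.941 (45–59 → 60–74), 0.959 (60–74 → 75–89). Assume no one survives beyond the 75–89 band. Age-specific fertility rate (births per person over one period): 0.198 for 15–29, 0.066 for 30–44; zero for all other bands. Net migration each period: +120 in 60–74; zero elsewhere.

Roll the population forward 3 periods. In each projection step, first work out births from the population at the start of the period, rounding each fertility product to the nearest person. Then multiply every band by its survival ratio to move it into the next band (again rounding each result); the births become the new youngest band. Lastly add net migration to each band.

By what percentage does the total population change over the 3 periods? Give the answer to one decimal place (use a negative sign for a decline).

[period 1]
Births: 18300 × 0.198 = 3623, 22600 × 0.066 = 1492 — total 5115
15–29: 11800 × 0.977 = 11529
30–44: 18300 × 0.968 = 17714
45–59: 22600 × 0.979 = 22125
60–74: 18200 × 0.941 = 17126
75–89: 11900 × 0.959 = 11412
Net migration: 60–74 + 120 → 17246
→ [5115, 11529, 17714, 22125, 17246, 11412]
[period 2]
Births: 11529 × 0.198 = 2283, 17714 × 0.066 = 1169 — total 3452
15–29: 5115 × 0.977 = 4997
30–44: 11529 × 0.968 = 11160
45–59: 17714 × 0.979 = 17342
60–74: 22125 × 0.941 = 20820
75–89: 17246 × 0.959 = 16539
Net migration: 60–74 + 120 → 20940
→ [3452, 4997, 11160, 17342, 20940, 16539]
[period 3]
Births: 4997 × 0.198 = 989, 11160 × 0.066 = 737 — total 1726
15–29: 3452 × 0.977 = 3373
30–44: 4997 × 0.968 = 4837
45–59: 11160 × 0.979 = 10926
60–74: 17342 × 0.941 = 16319
75–89: 20940 × 0.959 = 20081
Net migration: 60–74 + 120 → 16439
→ [1726, 3373, 4837, 10926, 16439, 20081]
Total: 85800 → 57382; change = -28418; percentage change = -33.1%

-33.1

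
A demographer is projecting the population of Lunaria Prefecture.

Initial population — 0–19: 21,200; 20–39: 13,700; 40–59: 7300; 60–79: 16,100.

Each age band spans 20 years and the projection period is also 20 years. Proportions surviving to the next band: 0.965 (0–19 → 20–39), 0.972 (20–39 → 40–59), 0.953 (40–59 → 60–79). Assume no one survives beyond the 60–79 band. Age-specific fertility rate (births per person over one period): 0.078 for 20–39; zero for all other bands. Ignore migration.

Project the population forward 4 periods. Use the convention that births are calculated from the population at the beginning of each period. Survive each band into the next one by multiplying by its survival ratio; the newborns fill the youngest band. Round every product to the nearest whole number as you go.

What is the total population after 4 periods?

— Period 1 —
Births: 13700 * 0.078 = 1069
20–39: 21200 * 0.965 = 20458
40–59: 13700 * 0.972 = 13316
60–79: 7300 * 0.953 = 6957
End of period: [1069, 20458, 13316, 6957]
— Period 2 —
Births: 20458 * 0.078 = 1596
20–39: 1069 * 0.965 = 1032
40–59: 20458 * 0.972 = 19885
60–79: 13316 * 0.953 = 12690
End of period: [1596, 1032, 19885, 12690]
— Period 3 —
Births: 1032 * 0.078 = 80
20–39: 1596 * 0.965 = 1540
40–59: 1032 * 0.972 = 1003
60–79: 19885 * 0.953 = 18950
End of period: [80, 1540, 1003, 18950]
— Period 4 —
Births: 1540 * 0.078 = 120
20–39: 80 * 0.965 = 77
40–59: 1540 * 0.972 = 1497
60–79: 1003 * 0.953 = 956
End of period: [120, 77, 1497, 956]
Total after period 4: 120 + 77 + 1497 + 956 = 2650

2650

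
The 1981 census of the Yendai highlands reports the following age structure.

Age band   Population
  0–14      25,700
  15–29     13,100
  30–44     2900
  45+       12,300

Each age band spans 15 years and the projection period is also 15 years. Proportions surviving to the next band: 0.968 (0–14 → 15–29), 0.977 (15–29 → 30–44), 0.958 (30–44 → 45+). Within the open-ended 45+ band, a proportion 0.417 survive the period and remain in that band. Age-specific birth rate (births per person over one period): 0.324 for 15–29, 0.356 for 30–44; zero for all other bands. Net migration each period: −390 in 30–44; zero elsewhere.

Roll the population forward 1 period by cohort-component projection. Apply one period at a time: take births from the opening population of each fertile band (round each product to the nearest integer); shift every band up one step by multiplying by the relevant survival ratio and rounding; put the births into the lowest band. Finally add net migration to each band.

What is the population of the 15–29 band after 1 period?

[period 1]
Births: 13100 * 0.324 = 4244 ; 2900 * 0.356 = 1032 — total 5276
15–29: 25700 * 0.968 = 24878
30–44: 13100 * 0.977 = 12799
45+: 2900 * 0.958 + 12300 * 0.417 = 2778 + 5129 = 7907
Net migration: 30–44 − 390 → 12409
Giving 5276 / 24878 / 12409 / 7907.

24878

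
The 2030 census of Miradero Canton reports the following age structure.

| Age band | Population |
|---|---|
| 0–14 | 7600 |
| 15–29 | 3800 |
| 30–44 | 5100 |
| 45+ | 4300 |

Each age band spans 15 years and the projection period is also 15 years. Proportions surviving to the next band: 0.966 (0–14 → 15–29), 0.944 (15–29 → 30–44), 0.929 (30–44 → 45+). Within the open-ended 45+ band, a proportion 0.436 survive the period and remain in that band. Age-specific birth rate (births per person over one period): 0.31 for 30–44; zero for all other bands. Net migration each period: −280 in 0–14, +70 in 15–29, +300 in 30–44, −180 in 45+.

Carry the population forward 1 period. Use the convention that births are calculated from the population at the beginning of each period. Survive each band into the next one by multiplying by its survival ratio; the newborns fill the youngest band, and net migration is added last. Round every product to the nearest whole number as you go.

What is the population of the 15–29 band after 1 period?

— Period 1 —
Births: 5100 × 0.31 = 1581
15–29: 7600 × 0.966 = 7342
30–44: 3800 × 0.944 = 3587
45+: 5100 × 0.929 + 4300 × 0.436 = 4738 + 1875 = 6613
Net migration: 0–14 − 280 → 1301; 15–29 + 70 → 7412; 30–44 + 300 → 3887; 45+ − 180 → 6433
End of period: [1301, 7412, 3887, 6433]

7412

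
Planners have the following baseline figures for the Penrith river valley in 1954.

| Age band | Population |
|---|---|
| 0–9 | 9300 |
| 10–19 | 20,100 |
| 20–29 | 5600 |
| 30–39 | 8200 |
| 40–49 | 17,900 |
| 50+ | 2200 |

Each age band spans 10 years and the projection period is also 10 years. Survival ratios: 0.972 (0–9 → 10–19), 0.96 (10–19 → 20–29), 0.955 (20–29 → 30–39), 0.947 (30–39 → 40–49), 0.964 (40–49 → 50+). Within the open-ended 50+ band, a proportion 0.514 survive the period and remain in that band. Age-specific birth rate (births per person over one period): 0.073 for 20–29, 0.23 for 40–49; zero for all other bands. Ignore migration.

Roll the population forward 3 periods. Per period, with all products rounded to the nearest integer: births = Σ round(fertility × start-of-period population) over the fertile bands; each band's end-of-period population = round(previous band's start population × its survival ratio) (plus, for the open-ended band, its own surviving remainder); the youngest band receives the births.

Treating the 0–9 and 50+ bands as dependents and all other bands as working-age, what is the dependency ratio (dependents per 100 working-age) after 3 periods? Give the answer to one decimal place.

Period 1:
Births: 5600 × 0.073 = 409, 17900 × 0.23 = 4117 → total 4526
10–19: 9300 × 0.972 = 9040
20–29: 20100 × 0.96 = 19296
30–39: 5600 × 0.955 = 5348
40–49: 8200 × 0.947 = 7765
50+: 17900 × 0.964 + 2200 × 0.514 = 17256 + 1131 = 18387
End of period: [4526, 9040, 19296, 5348, 7765, 18387]
Period 2:
Births: 19296 × 0.073 = 1409, 7765 × 0.23 = 1786 → total 3195
10–19: 4526 × 0.972 = 4399
20–29: 9040 × 0.96 = 8678
30–39: 19296 × 0.955 = 18428
40–49: 5348 × 0.947 = 5065
50+: 7765 × 0.964 + 18387 × 0.514 = 7485 + 9451 = 16936
End of period: [3195, 4399, 8678, 18428, 5065, 16936]
Period 3:
Births: 8678 × 0.073 = 633, 5065 × 0.23 = 1165 → total 1798
10–19: 3195 × 0.972 = 3106
20–29: 4399 × 0.96 = 4223
30–39: 8678 × 0.955 = 8287
40–49: 18428 × 0.947 = 17451
50+: 5065 × 0.964 + 16936 × 0.514 = 4883 + 8705 = 13588
End of period: [1798, 3106, 4223, 8287, 17451, 13588]
Dependents (band 0–9 + band 50+) = 1798 + 13588 = 15386; working-age = 33067; ratio = 15386/33067 × 100 = 46.5

46.5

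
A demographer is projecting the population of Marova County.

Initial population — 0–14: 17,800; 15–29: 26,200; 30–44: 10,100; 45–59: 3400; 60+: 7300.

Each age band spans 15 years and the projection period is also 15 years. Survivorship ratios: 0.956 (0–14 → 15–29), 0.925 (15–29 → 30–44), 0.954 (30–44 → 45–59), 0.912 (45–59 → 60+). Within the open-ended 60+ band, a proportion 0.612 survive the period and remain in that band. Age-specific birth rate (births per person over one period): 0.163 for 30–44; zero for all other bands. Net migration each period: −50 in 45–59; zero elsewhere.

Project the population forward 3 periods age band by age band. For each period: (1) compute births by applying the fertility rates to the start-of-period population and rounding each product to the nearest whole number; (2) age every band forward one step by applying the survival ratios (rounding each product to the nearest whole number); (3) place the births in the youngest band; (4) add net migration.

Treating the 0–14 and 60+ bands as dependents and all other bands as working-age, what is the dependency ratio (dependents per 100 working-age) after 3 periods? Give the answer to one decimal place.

157.4

Period 1.
Births: 10100 × 0.163 = 1646
15–29: 17800 × 0.956 = 17017
30–44: 26200 × 0.925 = 24235
45–59: 10100 × 0.954 = 9635
60+: 3400 × 0.912 + 7300 × 0.612 = 3101 + 4468 = 7569
Net migration: 45–59 − 50 → 9585
→ [1646, 17017, 24235, 9585, 7569]
Period 2.
Births: 24235 × 0.163 = 3950
15–29: 1646 × 0.956 = 1574
30–44: 17017 × 0.925 = 15741
45–59: 24235 × 0.954 = 23120
60+: 9585 × 0.912 + 7569 × 0.612 = 8742 + 4632 = 13374
Net migration: 45–59 − 50 → 23070
→ [3950, 1574, 15741, 23070, 13374]
Period 3.
Births: 15741 × 0.163 = 2566
15–29: 3950 × 0.956 = 3776
30–44: 1574 × 0.925 = 1456
45–59: 15741 × 0.954 = 15017
60+: 23070 × 0.912 + 13374 × 0.612 = 21040 + 8185 = 29225
Net migration: 45–59 − 50 → 14967
→ [2566, 3776, 1456, 14967, 29225]
Dependents (band 0–14 + band 60+) = 2566 + 29225 = 31791; working-age = 20199; ratio = 31791/20199 × 100 = 157.4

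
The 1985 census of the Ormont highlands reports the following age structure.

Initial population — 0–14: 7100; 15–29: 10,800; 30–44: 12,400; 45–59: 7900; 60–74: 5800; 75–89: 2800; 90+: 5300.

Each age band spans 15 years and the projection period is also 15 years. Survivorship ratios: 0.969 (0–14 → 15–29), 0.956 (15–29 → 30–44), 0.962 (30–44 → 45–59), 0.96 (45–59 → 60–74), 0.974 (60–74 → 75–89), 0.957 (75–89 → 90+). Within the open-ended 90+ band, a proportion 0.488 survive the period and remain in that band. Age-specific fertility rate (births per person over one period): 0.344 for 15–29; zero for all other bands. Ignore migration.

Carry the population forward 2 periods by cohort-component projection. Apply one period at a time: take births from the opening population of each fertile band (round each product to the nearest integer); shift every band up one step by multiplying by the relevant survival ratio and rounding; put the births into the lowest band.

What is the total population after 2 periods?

Period 1.
Births: 10800 × 0.344 = 3715
15–29: 7100 × 0.969 = 6880
30–44: 10800 × 0.956 = 10325
45–59: 12400 × 0.962 = 11929
60–74: 7900 × 0.96 = 7584
75–89: 5800 × 0.974 = 5649
90+: 2800 × 0.957 + 5300 × 0.488 = 2680 + 2586 = 5266
→ [3715, 6880, 10325, 11929, 7584, 5649, 5266]
Period 2.
Births: 6880 × 0.344 = 2367
15–29: 3715 × 0.969 = 3600
30–44: 6880 × 0.956 = 6577
45–59: 10325 × 0.962 = 9933
60–74: 11929 × 0.96 = 11452
75–89: 7584 × 0.974 = 7387
90+: 5649 × 0.957 + 5266 × 0.488 = 5406 + 2570 = 7976
→ [2367, 3600, 6577, 9933, 11452, 7387, 7976]
Total after period 2: 2367 + 3600 + 6577 + 9933 + 11452 + 7387 + 7976 = 49292

49292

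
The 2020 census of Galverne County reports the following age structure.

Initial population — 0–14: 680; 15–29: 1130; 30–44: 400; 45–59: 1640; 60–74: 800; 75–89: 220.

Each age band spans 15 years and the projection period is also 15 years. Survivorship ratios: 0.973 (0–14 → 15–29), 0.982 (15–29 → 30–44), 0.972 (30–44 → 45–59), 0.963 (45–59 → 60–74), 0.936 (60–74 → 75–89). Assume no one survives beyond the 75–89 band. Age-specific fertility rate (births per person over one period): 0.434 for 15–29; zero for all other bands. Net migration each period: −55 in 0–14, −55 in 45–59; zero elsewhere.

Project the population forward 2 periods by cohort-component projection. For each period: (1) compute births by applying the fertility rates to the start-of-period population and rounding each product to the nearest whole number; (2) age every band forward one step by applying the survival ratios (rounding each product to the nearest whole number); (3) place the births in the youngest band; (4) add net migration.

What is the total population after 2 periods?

Let band 1 be 0–14 through band 6 = 75–89.
Period 1:
Births: 1130 * 0.434 = 490
Band 2: 680 * 0.973 = 662
Band 3: 1130 * 0.982 = 1110
Band 4: 400 * 0.972 = 389
Band 5: 1640 * 0.963 = 1579
Band 6: 800 * 0.936 = 749
Net migration: Band 1 − 55 → 435; Band 4 − 55 → 334
End of period: [435, 662, 1110, 334, 1579, 749]
Period 2:
Births: 662 * 0.434 = 287
Band 2: 435 * 0.973 = 423
Band 3: 662 * 0.982 = 650
Band 4: 1110 * 0.972 = 1079
Band 5: 334 * 0.963 = 322
Band 6: 1579 * 0.936 = 1478
Net migration: Band 1 − 55 → 232; Band 4 − 55 → 1024
End of period: [232, 423, 650, 1024, 322, 1478]
Total after period 2: 232 + 423 + 650 + 1024 + 322 + 1478 = 4129

4129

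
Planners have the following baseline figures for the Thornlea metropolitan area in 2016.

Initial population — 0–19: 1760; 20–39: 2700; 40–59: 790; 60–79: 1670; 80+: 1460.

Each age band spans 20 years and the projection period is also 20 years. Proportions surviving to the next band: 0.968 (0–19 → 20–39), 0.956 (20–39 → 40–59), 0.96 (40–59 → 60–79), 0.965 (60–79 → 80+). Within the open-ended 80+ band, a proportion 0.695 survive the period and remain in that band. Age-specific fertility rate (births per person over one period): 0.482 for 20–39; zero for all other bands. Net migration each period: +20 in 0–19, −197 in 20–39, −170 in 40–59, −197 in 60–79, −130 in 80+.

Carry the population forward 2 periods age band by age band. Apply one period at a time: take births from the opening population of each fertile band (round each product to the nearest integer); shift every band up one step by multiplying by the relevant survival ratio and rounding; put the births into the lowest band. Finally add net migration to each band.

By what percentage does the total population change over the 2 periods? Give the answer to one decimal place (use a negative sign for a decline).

-12.1

Let band 1 be 0–19 through band 5 = 80+.
Period 1.
Births: 2700 * 0.482 = 1301
Band 2: 1760 * 0.968 = 1704
Band 3: 2700 * 0.956 = 2581
Band 4: 790 * 0.96 = 758
Band 5: 1670 * 0.965 + 1460 * 0.695 = 1612 + 1015 = 2627
Net migration: Band 1 + 20 → 1321; Band 2 − 197 → 1507; Band 3 − 170 → 2411; Band 4 − 197 → 561; Band 5 − 130 → 2497
Giving 1321 / 1507 / 2411 / 561 / 2497.
Period 2.
Births: 1507 * 0.482 = 726
Band 2: 1321 * 0.968 = 1279
Band 3: 1507 * 0.956 = 1441
Band 4: 2411 * 0.96 = 2315
Band 5: 561 * 0.965 + 2497 * 0.695 = 541 + 1735 = 2276
Net migration: Band 1 + 20 → 746; Band 2 − 197 → 1082; Band 3 − 170 → 1271; Band 4 − 197 → 2118; Band 5 − 130 → 2146
Giving 746 / 1082 / 1271 / 2118 / 2146.
Total: 8380 → 7363; change = -1017; percentage change = -12.1%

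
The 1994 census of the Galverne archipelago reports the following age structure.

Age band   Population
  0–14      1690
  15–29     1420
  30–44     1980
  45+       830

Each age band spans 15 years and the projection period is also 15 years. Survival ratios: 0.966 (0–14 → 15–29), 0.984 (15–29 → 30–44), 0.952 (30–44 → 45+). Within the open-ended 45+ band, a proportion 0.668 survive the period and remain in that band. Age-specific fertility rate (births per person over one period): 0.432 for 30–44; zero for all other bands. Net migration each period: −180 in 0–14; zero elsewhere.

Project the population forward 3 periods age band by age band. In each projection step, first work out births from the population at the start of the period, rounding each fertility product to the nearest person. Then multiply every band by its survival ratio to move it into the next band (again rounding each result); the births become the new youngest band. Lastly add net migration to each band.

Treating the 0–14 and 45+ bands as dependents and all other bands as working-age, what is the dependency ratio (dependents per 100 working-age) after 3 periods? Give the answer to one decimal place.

382.2

— Period 1 —
Births: 1980 * 0.432 = 855
15–29: 1690 * 0.966 = 1633
30–44: 1420 * 0.984 = 1397
45+: 1980 * 0.952 + 830 * 0.668 = 1885 + 554 = 2439
Net migration: 0–14 − 180 → 675
Giving 675 / 1633 / 1397 / 2439.
— Period 2 —
Births: 1397 * 0.432 = 604
15–29: 675 * 0.966 = 652
30–44: 1633 * 0.984 = 1607
45+: 1397 * 0.952 + 2439 * 0.668 = 1330 + 1629 = 2959
Net migration: 0–14 − 180 → 424
Giving 424 / 652 / 1607 / 2959.
— Period 3 —
Births: 1607 * 0.432 = 694
15–29: 424 * 0.966 = 410
30–44: 652 * 0.984 = 642
45+: 1607 * 0.952 + 2959 * 0.668 = 1530 + 1977 = 3507
Net migration: 0–14 − 180 → 514
Giving 514 / 410 / 642 / 3507.
Dependents (band 0–14 + band 45+) = 514 + 3507 = 4021; working-age = 1052; ratio = 4021/1052 × 100 = 382.2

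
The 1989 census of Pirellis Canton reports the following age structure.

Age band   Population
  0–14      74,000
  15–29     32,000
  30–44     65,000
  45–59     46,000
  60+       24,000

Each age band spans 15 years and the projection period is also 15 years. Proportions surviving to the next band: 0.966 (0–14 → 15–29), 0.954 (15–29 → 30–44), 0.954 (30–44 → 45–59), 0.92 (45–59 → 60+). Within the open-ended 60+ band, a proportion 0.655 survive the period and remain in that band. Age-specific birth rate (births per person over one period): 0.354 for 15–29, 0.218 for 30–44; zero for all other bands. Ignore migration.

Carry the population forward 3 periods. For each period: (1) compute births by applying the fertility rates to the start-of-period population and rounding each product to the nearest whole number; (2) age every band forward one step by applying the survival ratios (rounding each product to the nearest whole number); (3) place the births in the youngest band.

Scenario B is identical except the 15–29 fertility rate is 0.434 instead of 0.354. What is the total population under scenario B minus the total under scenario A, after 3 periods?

10928

(Groups numbered youngest = 1 to oldest = 5.)
After projecting period 1:
Births: 32000 × 0.354 = 11328  |  65000 × 0.218 = 14170 → 25498
Group 2: 74000 × 0.966 = 71484
Group 3: 32000 × 0.954 = 30528
Group 4: 65000 × 0.954 = 62010
Group 5: 46000 × 0.92 + 24000 × 0.655 = 42320 + 15720 = 58040
Giving 25498 / 71484 / 30528 / 62010 / 58040.
After projecting period 2:
Births: 71484 × 0.354 = 25305  |  30528 × 0.218 = 6655 → 31960
Group 2: 25498 × 0.966 = 24631
Group 3: 71484 × 0.954 = 68196
Group 4: 30528 × 0.954 = 29124
Group 5: 62010 × 0.92 + 58040 × 0.655 = 57049 + 38016 = 95065
Giving 31960 / 24631 / 68196 / 29124 / 95065.
After projecting period 3:
Births: 24631 × 0.354 = 8719  |  68196 × 0.218 = 14867 → 23586
Group 2: 31960 × 0.966 = 30873
Group 3: 24631 × 0.954 = 23498
Group 4: 68196 × 0.954 = 65059
Group 5: 29124 × 0.92 + 95065 × 0.655 = 26794 + 62268 = 89062
Giving 23586 / 30873 / 23498 / 65059 / 89062.
Scenario A total after 3 periods: 232078
Scenario B projection —
After projecting period 1:
Births: 32000 × 0.434 = 13888  |  65000 × 0.218 = 14170 → 28058
Group 2: 74000 × 0.966 = 71484
Group 3: 32000 × 0.954 = 30528
Group 4: 65000 × 0.954 = 62010
Group 5: 46000 × 0.92 + 24000 × 0.655 = 42320 + 15720 = 58040
Giving 28058 / 71484 / 30528 / 62010 / 58040.
After projecting period 2:
Births: 71484 × 0.434 = 31024  |  30528 × 0.218 = 6655 → 37679
Group 2: 28058 × 0.966 = 27104
Group 3: 71484 × 0.954 = 68196
Group 4: 30528 × 0.954 = 29124
Group 5: 62010 × 0.92 + 58040 × 0.655 = 57049 + 38016 = 95065
Giving 37679 / 27104 / 68196 / 29124 / 95065.
After projecting period 3:
Births: 27104 × 0.434 = 11763  |  68196 × 0.218 = 14867 → 26630
Group 2: 37679 × 0.966 = 36398
Group 3: 27104 × 0.954 = 25857
Group 4: 68196 × 0.954 = 65059
Group 5: 29124 × 0.92 + 95065 × 0.655 = 26794 + 62268 = 89062
Giving 26630 / 36398 / 25857 / 65059 / 89062.
Scenario B total after 3 periods: 243006
Difference B − A = 243006 − 232078 = 10928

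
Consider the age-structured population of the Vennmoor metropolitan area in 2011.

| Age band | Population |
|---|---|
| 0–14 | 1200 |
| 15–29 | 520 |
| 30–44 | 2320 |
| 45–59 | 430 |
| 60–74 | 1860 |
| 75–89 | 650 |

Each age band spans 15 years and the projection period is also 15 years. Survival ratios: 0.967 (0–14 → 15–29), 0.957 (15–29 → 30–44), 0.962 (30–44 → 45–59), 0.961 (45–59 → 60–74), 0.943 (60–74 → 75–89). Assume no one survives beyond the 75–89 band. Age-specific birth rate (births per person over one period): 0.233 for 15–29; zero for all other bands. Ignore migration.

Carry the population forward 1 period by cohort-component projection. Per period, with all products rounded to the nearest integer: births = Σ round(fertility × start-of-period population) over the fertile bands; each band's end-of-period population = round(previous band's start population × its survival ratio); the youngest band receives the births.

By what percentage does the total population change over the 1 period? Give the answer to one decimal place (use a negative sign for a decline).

-11.5

Let band 1 be 0–14 through band 6 = 75–89.
Period 1.
Births: 520 * 0.233 = 121
Band 2: 1200 * 0.967 = 1160
Band 3: 520 * 0.957 = 498
Band 4: 2320 * 0.962 = 2232
Band 5: 430 * 0.961 = 413
Band 6: 1860 * 0.943 = 1754
End of period: [121, 1160, 498, 2232, 413, 1754]
Total: 6980 → 6178; change = -802; percentage change = -11.5%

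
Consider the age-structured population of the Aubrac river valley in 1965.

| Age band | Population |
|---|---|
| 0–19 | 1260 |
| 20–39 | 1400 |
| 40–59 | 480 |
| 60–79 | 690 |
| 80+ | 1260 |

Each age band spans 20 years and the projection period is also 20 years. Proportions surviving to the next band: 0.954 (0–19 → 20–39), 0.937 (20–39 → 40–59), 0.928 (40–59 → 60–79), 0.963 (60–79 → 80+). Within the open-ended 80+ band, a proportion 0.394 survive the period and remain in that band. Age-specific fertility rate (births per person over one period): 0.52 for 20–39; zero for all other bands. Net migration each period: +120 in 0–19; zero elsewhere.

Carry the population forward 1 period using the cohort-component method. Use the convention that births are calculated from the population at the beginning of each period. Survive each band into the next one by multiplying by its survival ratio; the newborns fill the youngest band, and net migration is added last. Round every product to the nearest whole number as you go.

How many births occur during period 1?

728

Call the groups 1 to 5, youngest first.
Period 1:
Births: 1400 × 0.52 = 728
Group 2: 1260 × 0.954 = 1202
Group 3: 1400 × 0.937 = 1312
Group 4: 480 × 0.928 = 445
Group 5: 690 × 0.963 + 1260 × 0.394 = 664 + 496 = 1160
Net migration: Group 1 + 120 → 848
Giving 848 / 1202 / 1312 / 445 / 1160.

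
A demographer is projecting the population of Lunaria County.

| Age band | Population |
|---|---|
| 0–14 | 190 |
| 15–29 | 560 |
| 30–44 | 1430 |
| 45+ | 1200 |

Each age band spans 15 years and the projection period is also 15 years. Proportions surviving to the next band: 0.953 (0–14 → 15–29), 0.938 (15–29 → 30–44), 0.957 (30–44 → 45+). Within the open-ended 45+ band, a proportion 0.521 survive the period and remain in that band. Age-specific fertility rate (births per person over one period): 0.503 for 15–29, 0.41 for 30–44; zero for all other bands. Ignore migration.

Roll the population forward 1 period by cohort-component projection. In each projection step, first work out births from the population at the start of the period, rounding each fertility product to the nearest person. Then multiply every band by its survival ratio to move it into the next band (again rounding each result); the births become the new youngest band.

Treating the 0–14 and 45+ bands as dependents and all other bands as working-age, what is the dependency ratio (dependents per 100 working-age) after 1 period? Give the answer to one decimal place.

405.4

(Bands numbered youngest = 1 to oldest = 4.)
[period 1]
Births: 560 × 0.503 = 282 ; 1430 × 0.41 = 586 → 868
Band 2: 190 × 0.953 = 181
Band 3: 560 × 0.938 = 525
Band 4: 1430 × 0.957 + 1200 × 0.521 = 1369 + 625 = 1994
End of period: [868, 181, 525, 1994]
Dependents (band 0–14 + band 45+) = 868 + 1994 = 2862; working-age = 706; ratio = 2862/706 × 100 = 405.4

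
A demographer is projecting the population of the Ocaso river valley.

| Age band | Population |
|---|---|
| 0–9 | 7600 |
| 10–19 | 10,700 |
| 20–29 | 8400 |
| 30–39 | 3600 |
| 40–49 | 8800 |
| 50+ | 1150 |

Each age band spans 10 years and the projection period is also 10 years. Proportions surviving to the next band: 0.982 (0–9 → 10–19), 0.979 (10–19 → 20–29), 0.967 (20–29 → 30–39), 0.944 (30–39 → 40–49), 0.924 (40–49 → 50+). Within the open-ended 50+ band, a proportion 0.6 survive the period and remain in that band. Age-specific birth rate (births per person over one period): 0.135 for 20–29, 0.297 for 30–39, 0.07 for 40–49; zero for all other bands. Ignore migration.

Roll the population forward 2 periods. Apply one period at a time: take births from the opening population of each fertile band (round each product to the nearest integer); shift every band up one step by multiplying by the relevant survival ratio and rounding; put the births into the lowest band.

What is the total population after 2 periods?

Numbering the bands 1..6 from youngest to oldest:
— Period 1 —
Births: 8400 × 0.135 = 1134, 3600 × 0.297 = 1069, 8800 × 0.07 = 616 → total 2819
Band 2: 7600 × 0.982 = 7463
Band 3: 10700 × 0.979 = 10475
Band 4: 8400 × 0.967 = 8123
Band 5: 3600 × 0.944 = 3398
Band 6: 8800 × 0.924 + 1150 × 0.6 = 8131 + 690 = 8821
End of period: [2819, 7463, 10475, 8123, 3398, 8821]
— Period 2 —
Births: 10475 × 0.135 = 1414, 8123 × 0.297 = 2413, 3398 × 0.07 = 238 → total 4065
Band 2: 2819 × 0.982 = 2768
Band 3: 7463 × 0.979 = 7306
Band 4: 10475 × 0.967 = 10129
Band 5: 8123 × 0.944 = 7668
Band 6: 3398 × 0.924 + 8821 × 0.6 = 3140 + 5293 = 8433
End of period: [4065, 2768, 7306, 10129, 7668, 8433]
Total after period 2: 4065 + 2768 + 7306 + 10129 + 7668 + 8433 = 40369

40369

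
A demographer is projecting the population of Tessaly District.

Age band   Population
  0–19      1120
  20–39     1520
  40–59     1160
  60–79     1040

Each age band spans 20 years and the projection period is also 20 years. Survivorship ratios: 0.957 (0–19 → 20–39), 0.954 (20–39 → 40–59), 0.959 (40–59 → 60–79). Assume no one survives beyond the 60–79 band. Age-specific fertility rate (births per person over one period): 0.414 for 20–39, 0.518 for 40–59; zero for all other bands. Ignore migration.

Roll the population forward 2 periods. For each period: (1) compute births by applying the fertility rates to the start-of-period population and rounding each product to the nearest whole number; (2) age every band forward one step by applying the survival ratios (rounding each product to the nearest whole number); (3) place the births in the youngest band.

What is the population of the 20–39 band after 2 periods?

Period 1:
Births: 1520 × 0.414 = 629 ; 1160 × 0.518 = 601 → 1230
20–39: 1120 × 0.957 = 1072
40–59: 1520 × 0.954 = 1450
60–79: 1160 × 0.959 = 1112
Population now: 0–19=1230, 20–39=1072, 40–59=1450, 60–79=1112
Period 2:
Births: 1072 × 0.414 = 444 ; 1450 × 0.518 = 751 → 1195
20–39: 1230 × 0.957 = 1177
40–59: 1072 × 0.954 = 1023
60–79: 1450 × 0.959 = 1391
Population now: 0–19=1195, 20–39=1177, 40–59=1023, 60–79=1391

1177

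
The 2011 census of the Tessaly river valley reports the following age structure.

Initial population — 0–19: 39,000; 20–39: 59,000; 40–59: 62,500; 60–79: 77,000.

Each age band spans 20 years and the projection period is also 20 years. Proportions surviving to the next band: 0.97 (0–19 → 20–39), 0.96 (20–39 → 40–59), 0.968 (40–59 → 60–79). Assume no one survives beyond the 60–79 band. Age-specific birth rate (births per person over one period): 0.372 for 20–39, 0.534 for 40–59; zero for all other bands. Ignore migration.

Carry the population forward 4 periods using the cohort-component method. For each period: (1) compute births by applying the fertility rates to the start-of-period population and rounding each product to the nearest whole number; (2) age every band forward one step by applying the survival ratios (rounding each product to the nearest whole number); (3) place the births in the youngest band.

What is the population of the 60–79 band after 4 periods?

Call the bands 1 to 4, youngest first.
After projecting period 1:
Births: 59000 × 0.372 = 21948, 62500 × 0.534 = 33375 — total 55323
Band 2: 39000 × 0.97 = 37830
Band 3: 59000 × 0.96 = 56640
Band 4: 62500 × 0.968 = 60500
Population now: 0–19=55323, 20–39=37830, 40–59=56640, 60–79=60500
After projecting period 2:
Births: 37830 × 0.372 = 14073, 56640 × 0.534 = 30246 — total 44319
Band 2: 55323 × 0.97 = 53663
Band 3: 37830 × 0.96 = 36317
Band 4: 56640 × 0.968 = 54828
Population now: 0–19=44319, 20–39=53663, 40–59=36317, 60–79=54828
After projecting period 3:
Births: 53663 × 0.372 = 19963, 36317 × 0.534 = 19393 — total 39356
Band 2: 44319 × 0.97 = 42989
Band 3: 53663 × 0.96 = 51516
Band 4: 36317 × 0.968 = 35155
Population now: 0–19=39356, 20–39=42989, 40–59=51516, 60–79=35155
After projecting period 4:
Births: 42989 × 0.372 = 15992, 51516 × 0.534 = 27510 — total 43502
Band 2: 39356 × 0.97 = 38175
Band 3: 42989 × 0.96 = 41269
Band 4: 51516 × 0.968 = 49867
Population now: 0–19=43502, 20–39=38175, 40–59=41269, 60–79=49867

49867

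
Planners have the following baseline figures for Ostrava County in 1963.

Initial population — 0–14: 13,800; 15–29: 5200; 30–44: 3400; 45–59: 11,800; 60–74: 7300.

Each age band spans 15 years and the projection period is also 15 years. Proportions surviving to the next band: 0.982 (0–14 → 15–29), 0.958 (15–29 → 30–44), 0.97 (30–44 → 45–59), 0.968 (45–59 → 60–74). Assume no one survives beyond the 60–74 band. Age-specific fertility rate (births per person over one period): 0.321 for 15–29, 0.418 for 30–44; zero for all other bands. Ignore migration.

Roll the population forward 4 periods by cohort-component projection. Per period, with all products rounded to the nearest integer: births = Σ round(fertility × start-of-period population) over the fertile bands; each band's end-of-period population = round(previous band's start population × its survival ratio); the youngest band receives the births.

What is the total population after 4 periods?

30590

Let group 1 be 0–14 through group 5 = 60–74.
[period 1]
Births: 5200 × 0.321 = 1669, 3400 × 0.418 = 1421 ⇒ total 3090
Group 2: 13800 × 0.982 = 13552
Group 3: 5200 × 0.958 = 4982
Group 4: 3400 × 0.97 = 3298
Group 5: 11800 × 0.968 = 11422
→ [3090, 13552, 4982, 3298, 11422]
[period 2]
Births: 13552 × 0.321 = 4350, 4982 × 0.418 = 2082 ⇒ total 6432
Group 2: 3090 × 0.982 = 3034
Group 3: 13552 × 0.958 = 12983
Group 4: 4982 × 0.97 = 4833
Group 5: 3298 × 0.968 = 3192
→ [6432, 3034, 12983, 4833, 3192]
[period 3]
Births: 3034 × 0.321 = 974, 12983 × 0.418 = 5427 ⇒ total 6401
Group 2: 6432 × 0.982 = 6316
Group 3: 3034 × 0.958 = 2907
Group 4: 12983 × 0.97 = 12594
Group 5: 4833 × 0.968 = 4678
→ [6401, 6316, 2907, 12594, 4678]
[period 4]
Births: 6316 × 0.321 = 2027, 2907 × 0.418 = 1215 ⇒ total 3242
Group 2: 6401 × 0.982 = 6286
Group 3: 6316 × 0.958 = 6051
Group 4: 2907 × 0.97 = 2820
Group 5: 12594 × 0.968 = 12191
→ [3242, 6286, 6051, 2820, 12191]
Total after period 4: 3242 + 6286 + 6051 + 2820 + 12191 = 30590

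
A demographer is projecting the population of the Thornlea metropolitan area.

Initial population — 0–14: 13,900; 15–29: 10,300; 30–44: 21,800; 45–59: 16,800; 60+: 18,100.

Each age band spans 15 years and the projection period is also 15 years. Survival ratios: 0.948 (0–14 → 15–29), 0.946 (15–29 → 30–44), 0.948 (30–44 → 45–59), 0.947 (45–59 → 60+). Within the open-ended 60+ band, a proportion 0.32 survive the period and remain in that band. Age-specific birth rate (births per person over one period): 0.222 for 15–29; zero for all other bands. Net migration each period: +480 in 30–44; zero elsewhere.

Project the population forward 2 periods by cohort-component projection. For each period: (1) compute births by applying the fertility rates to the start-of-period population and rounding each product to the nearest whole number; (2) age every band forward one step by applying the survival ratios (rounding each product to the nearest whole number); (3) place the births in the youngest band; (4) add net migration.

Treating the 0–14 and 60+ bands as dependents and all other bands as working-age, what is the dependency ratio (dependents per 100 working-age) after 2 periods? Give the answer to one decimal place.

118.7

Let band 1 be 0–14 through band 5 = 60+.
After projecting period 1:
Births: 10300 * 0.222 = 2287
Band 2: 13900 * 0.948 = 13177
Band 3: 10300 * 0.946 = 9744
Band 4: 21800 * 0.948 = 20666
Band 5: 16800 * 0.947 + 18100 * 0.32 = 15910 + 5792 = 21702
Net migration: Band 3 + 480 → 10224
Giving 2287 / 13177 / 10224 / 20666 / 21702.
After projecting period 2:
Births: 13177 * 0.222 = 2925
Band 2: 2287 * 0.948 = 2168
Band 3: 13177 * 0.946 = 12465
Band 4: 10224 * 0.948 = 9692
Band 5: 20666 * 0.947 + 21702 * 0.32 = 19571 + 6945 = 26516
Net migration: Band 3 + 480 → 12945
Giving 2925 / 2168 / 12945 / 9692 / 26516.
Dependents (band 0–14 + band 60+) = 2925 + 26516 = 29441; working-age = 24805; ratio = 29441/24805 × 100 = 118.7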